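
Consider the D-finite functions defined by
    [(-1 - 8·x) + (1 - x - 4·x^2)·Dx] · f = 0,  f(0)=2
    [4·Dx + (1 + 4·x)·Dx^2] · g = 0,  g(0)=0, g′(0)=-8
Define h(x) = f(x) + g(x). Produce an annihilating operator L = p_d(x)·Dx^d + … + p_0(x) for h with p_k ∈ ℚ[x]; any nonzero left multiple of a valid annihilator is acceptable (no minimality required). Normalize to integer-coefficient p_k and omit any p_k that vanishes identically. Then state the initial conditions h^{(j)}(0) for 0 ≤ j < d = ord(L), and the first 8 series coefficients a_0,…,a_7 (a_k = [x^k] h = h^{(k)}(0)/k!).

f: a_k = 2, 2, 10, 18, 58, 130, 362, 882, …
g: a_k = 0, -8, 16, -128/3, 128, -2048/5, 4096/3, -32768/7, …
L₀ := lclm(L_f,L_g); ord L₀ ≤ 1+2.
L = (268 + 1616·x + 5504·x^2 + 4608·x^3 + 6144·x^4)·Dx + (11 + 360·x + 3008·x^2 + 7680·x^3 + 9472·x^4 + 10240·x^5)·Dx^2 + (-7 - 67·x - 154·x^2 + 136·x^3 + 928·x^4 + 2176·x^5 + 2048·x^6)·Dx^3  (order 3).
h: a_k = 2, -6, 26, -74/3, 186, -1398/5, 5182/3, -26594/7, …
ICs: h(0) = 2, h′(0) = -6, h′′(0) = 52.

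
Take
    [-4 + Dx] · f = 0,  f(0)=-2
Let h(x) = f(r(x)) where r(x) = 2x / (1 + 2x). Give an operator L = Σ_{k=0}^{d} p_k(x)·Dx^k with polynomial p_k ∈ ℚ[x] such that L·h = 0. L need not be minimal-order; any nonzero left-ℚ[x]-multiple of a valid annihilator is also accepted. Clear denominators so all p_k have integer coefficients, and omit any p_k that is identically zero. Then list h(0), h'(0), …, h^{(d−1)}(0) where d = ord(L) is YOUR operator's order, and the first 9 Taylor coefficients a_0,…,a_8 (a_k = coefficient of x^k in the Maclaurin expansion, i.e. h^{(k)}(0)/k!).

L = -8 + (1 + 4·x + 4·x^2)·Dx  (order 1).
h: a_k = -2, -16, -32, 64/3, 128/3, -1792/15, 5632/45, 17408/315, -161792/315, …
ICs: h(0) = -2.

f: a_k = -2, -8, -16, -64/3, -64/3, -256/15, -512/45, -2048/315, -1024/315, …
h₀=f(r): pull back L_f along r ⇒ L₀.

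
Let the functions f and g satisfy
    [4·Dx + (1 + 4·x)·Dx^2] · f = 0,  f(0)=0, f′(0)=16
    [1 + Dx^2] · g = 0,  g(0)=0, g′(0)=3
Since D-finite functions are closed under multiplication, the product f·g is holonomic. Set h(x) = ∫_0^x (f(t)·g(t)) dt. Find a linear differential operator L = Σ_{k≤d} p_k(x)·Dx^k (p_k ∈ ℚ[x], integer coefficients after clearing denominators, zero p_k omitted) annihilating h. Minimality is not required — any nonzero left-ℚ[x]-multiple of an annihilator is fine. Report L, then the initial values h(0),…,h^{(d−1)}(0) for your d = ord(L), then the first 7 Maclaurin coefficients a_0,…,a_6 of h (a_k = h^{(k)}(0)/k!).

L = (-147 - 144·x - 224·x^2 + 256·x^3 + 256·x^4)·Dx + (-56 - 160·x + 384·x^2 + 512·x^3)·Dx^2 + (-150 - 160·x - 192·x^2 + 512·x^3 + 512·x^4)·Dx^3 + (-56 - 160·x + 384·x^2 + 512·x^3)·Dx^4 + (-3 - 16·x + 32·x^2 + 256·x^3 + 256·x^4)·Dx^5  (order 5).
h: a_k = 0, 0, 0, 16, -24, 248/5, -376/3, …
ICs: h(0) = 0, h′(0) = 0, h′′(0) = 0, h′′′(0) = 96, h′′′′(0) = -576.

f: a_k = 0, 16, -32, 256/3, -256, 4096/5, -8192/3, …
g: a_k = 0, 3, 0, -1/2, 0, 1/40, 0, …
L₀ := L_f ⊗_s L_g (sym. prod.), ord ≤ 4.
∫: right-multiply L₀ by Dx.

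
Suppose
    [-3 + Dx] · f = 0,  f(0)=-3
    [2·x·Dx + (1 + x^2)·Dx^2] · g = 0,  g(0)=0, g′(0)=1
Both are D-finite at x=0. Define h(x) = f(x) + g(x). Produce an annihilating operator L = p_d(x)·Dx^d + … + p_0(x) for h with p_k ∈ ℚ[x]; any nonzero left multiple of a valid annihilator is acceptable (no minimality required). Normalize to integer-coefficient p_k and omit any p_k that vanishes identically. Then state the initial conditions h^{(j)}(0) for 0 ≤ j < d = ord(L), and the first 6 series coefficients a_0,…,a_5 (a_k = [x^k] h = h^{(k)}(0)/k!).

L = (6 - 18·x - 18·x^2 - 18·x^3)·Dx + (-11 - 12·x^2 - 9·x^4)·Dx^2 + (3 + 2·x + 6·x^2 + 2·x^3 + 3·x^4)·Dx^3  (order 3).
h: a_k = -3, -8, -27/2, -83/6, -81/8, -47/8, …
ICs: h(0) = -3, h′(0) = -8, h′′(0) = -27.

f: a_k = -3, -9, -27/2, -27/2, -81/8, -243/40, …
g: a_k = 0, 1, 0, -1/3, 0, 1/5, …
f+g: L₀ = lclm(L_f,L_g), ord ≤ 1+2.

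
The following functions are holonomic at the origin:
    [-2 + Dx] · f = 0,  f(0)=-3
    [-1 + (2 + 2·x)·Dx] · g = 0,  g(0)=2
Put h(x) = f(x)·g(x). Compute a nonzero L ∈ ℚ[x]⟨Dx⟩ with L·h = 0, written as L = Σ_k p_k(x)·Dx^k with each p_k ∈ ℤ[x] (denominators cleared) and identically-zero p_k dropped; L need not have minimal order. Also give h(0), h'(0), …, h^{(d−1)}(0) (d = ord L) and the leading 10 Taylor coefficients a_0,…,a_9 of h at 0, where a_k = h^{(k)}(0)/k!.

L = (-5 - 4·x) + (2 + 2·x)·Dx  (order 1).
h: a_k = -6, -15, -69/4, -103/8, -449/64, -1949/640, -1643/1536, -36047/107520, -135617/1720320, -815221/30965760, …
ICs: h(0) = -6.

f: a_k = -3, -6, -6, -4, -2, -4/5, -4/15, -8/105, -2/105, -4/945, …
g: a_k = 2, 1, -1/4, 1/8, -5/64, 7/128, -21/512, 33/1024, -429/16384, 715/32768, …
L₀ := L_f ⊗_s L_g (sym. prod.), ord ≤ 1.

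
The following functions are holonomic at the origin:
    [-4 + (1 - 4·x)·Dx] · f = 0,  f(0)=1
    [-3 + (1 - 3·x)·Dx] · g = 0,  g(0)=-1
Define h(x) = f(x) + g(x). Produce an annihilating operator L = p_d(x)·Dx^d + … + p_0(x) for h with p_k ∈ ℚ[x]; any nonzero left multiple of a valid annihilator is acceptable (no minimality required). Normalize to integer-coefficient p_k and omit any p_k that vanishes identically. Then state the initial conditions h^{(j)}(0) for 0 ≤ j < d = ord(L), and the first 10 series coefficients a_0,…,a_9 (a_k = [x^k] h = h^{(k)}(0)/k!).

f: a_k = 1, 4, 16, 64, 256, 1024, 4096, 16384, 65536, 262144, …
g: a_k = -1, -3, -9, -27, -81, -243, -729, -2187, -6561, -19683, …
Sum ⇒ L₀ = lclm(L_f,L_g) in ℚ(x)⟨Dx⟩.
L = -24 + (14 - 48·x)·Dx + (-1 + 7·x - 12·x^2)·Dx^2  (order 2).
h: a_k = 0, 1, 7, 37, 175, 781, 3367, 14197, 58975, 242461, …
ICs: h(0) = 0, h′(0) = 1.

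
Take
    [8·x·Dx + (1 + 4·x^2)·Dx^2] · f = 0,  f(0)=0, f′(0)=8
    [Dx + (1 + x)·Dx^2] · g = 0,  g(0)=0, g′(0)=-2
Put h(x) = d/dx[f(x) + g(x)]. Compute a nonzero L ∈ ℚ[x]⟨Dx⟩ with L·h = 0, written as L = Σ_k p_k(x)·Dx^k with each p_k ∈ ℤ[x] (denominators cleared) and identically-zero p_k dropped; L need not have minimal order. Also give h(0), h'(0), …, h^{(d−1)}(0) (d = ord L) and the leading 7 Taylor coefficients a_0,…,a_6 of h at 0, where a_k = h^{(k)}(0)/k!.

f: a_k = 0, 8, 0, -32/3, 0, 128/5, 0, …
g: a_k = 0, -2, 1, -2/3, 1/2, -2/5, 1/3, …
Sum ⇒ L₀ = lclm(L_f,L_g) in ℚ(x)⟨Dx⟩.
h=h₀': d/dx-closure on L₀ ⇒ L.
L = (-8 - 24·x + 96·x^2 + 32·x^3) + (-10 - 16·x + 72·x^2 + 192·x^3 + 64·x^4)·Dx + (-1 + 7·x + 8·x^2 + 32·x^3 + 48·x^4 + 16·x^5)·Dx^2  (order 2).
h: a_k = 6, 2, -34, 2, 126, 2, -514, …
ICs: h(0) = 6, h′(0) = 2.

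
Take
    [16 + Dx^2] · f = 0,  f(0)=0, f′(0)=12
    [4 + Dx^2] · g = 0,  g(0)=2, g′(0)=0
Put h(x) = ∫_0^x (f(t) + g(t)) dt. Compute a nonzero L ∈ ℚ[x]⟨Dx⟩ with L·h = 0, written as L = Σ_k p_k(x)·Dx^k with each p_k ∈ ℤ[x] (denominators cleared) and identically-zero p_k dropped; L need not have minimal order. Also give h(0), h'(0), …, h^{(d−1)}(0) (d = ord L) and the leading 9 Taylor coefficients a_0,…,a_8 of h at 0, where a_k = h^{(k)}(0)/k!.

f: a_k = 0, 12, 0, -32, 0, 128/5, 0, -1024/105, 0, …
g: a_k = 2, 0, -4, 0, 4/3, 0, -8/45, 0, 4/315, …
f+g: L₀ = lclm(L_f,L_g), ord ≤ 2+2.
h=∫h₀ ⇒ L = L₀·Dx.
L = 64·Dx + 20·Dx^3 + Dx^5  (order 5).
h: a_k = 0, 2, 6, -4/3, -8, 4/15, 64/15, -8/315, -128/105, …
ICs: h(0) = 0, h′(0) = 2, h′′(0) = 12, h′′′(0) = -8, h′′′′(0) = -192.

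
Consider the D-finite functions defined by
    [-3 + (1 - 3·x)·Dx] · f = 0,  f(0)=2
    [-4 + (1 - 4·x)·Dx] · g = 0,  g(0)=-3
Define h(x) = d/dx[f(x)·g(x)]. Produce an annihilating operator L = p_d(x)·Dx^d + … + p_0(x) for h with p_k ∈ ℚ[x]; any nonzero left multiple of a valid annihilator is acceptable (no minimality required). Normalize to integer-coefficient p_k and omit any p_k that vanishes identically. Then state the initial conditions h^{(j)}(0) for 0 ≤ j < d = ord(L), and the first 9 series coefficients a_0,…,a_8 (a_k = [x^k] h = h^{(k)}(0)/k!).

L = (74 - 504·x + 864·x^2) + (-7 + 73·x - 252·x^2 + 288·x^3)·Dx  (order 1).
h: a_k = -42, -444, -3150, -18744, -101010, -511092, -2476950, -11638128, -53434458, …
ICs: h(0) = -42.

f: a_k = 2, 6, 18, 54, 162, 486, 1458, 4374, 13122, …
g: a_k = -3, -12, -48, -192, -768, -3072, -12288, -49152, -196608, …
Product ⇒ symmetric product L₀, ord ≤ 1.
h₀' ⇒ L via d/dx closure of L₀.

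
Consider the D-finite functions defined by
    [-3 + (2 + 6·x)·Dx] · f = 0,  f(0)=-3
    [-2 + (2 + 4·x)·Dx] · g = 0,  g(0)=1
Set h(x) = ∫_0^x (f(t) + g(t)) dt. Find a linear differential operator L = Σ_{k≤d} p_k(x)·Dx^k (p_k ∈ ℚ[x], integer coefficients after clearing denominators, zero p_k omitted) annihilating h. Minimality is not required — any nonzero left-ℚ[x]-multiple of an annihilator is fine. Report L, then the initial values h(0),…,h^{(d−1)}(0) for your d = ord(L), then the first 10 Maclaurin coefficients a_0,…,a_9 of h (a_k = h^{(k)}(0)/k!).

L = -3·Dx + (5 + 12·x)·Dx^2 + (2 + 10·x + 12·x^2)·Dx^3  (order 3).
h: a_k = 0, -2, -7/4, 23/24, -73/64, 227/128, -4879/1536, 6369/1024, -212289/16384, 2778061/98304, …
ICs: h(0) = 0, h′(0) = -2, h′′(0) = -7/2.

f: a_k = -3, -9/2, 27/8, -81/16, 1215/128, -5103/256, 45927/1024, -216513/2048, 8444007/32768, -42220035/65536, …
g: a_k = 1, 1, -1/2, 1/2, -5/8, 7/8, -21/16, 33/16, -429/128, 715/128, …
Sum ⇒ L₀ = lclm(L_f,L_g) in ℚ(x)⟨Dx⟩.
Integrate: L := L₀·Dx.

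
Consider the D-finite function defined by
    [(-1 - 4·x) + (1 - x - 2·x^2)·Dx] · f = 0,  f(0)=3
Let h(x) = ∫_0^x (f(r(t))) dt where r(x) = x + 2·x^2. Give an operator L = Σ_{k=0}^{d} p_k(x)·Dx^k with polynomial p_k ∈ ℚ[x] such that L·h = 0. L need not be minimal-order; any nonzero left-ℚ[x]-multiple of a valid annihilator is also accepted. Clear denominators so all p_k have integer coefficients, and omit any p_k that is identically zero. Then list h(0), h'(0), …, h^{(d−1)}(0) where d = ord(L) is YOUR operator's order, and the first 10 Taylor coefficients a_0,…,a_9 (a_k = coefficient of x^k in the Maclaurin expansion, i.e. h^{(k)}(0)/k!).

L = (1 + 8·x + 24·x^2 + 32·x^3)·Dx + (-1 + x + 4·x^2 + 8·x^3 + 8·x^4)·Dx^2  (order 2).
h: a_k = 0, 3, 3/2, 5, 51/4, 159/5, 169/2, 1671/7, 5379/8, 5797/3, …
ICs: h(0) = 0, h′(0) = 3.

f: a_k = 3, 3, 9, 15, 33, 63, 129, 255, 513, 1023, …
Substitute x→r, Dx→(1/r')Dx; clear ⇒ L₀.
∫: right-multiply L₀ by Dx.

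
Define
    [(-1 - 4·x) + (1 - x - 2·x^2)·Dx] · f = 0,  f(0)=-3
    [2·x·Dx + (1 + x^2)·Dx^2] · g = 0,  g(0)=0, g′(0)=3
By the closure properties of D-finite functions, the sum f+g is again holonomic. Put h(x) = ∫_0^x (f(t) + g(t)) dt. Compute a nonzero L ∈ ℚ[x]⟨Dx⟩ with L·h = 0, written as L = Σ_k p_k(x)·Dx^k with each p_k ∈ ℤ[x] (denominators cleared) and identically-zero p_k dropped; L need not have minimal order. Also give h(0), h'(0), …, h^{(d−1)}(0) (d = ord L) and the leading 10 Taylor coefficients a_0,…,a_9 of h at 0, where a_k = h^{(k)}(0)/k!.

f: a_k = -3, -3, -9, -15, -33, -63, -129, -255, -513, -1023, …
g: a_k = 0, 3, 0, -1, 0, 3/5, 0, -3/7, 0, 1/3, …
f+g: L₀ = lclm(L_f,L_g), ord ≤ 1+2.
h=∫h₀ ⇒ L = L₀·Dx.
L = (-6 + 24·x + 162·x^2 + 240·x^3 + 384·x^4 + 48·x^6)·Dx^2 + (16 + 74·x + 88·x^2 + 226·x^3 + 212·x^4 + 304·x^5 + 12·x^6 + 48·x^7)·Dx^3 + (-3 - 4·x - 8·x^2 + 28·x^3 + 27·x^4 + 36·x^5 + 40·x^6 + 4·x^7 + 8·x^8)·Dx^4  (order 4).
h: a_k = 0, -3, 0, -3, -4, -33/5, -52/5, -129/7, -447/14, -57, …
ICs: h(0) = 0, h′(0) = -3, h′′(0) = 0, h′′′(0) = -18.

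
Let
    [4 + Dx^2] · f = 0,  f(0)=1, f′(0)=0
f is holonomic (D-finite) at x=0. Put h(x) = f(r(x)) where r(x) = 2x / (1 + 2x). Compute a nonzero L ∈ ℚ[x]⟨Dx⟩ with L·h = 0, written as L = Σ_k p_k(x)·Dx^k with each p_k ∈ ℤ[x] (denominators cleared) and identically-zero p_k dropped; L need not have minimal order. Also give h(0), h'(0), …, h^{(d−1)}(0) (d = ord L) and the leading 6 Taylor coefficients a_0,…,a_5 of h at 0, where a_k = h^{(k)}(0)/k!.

f: a_k = 1, 0, -2, 0, 2/3, 0, …
f∘r: x↦r, Dx↦Dx/r' in L_f ⇒ L₀.
L = 16 + (4 + 24·x + 48·x^2 + 32·x^3)·Dx + (1 + 8·x + 24·x^2 + 32·x^3 + 16·x^4)·Dx^2  (order 2).
h: a_k = 1, 0, -8, 32, -256/3, 512/3, …
ICs: h(0) = 1, h′(0) = 0.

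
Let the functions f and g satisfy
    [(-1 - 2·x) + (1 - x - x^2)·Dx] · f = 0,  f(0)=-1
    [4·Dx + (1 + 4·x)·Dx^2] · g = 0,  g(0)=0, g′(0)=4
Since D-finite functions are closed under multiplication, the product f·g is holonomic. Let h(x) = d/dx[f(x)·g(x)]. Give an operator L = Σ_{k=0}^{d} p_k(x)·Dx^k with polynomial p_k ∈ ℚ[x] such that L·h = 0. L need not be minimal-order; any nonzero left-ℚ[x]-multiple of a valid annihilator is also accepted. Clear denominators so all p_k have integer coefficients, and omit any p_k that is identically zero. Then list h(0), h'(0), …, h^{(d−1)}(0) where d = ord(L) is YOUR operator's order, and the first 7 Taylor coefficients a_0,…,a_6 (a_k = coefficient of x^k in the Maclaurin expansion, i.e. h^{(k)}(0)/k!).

L = (82 + 216·x + 288·x^2) + (-7 + 62·x + 264·x^2 + 224·x^3)·Dx + (-3 - 17·x - 9·x^2 + 52·x^3 + 32·x^4)·Dx^2  (order 2).
h: a_k = -4, 8, -64, 560/3, -2692/3, 16496/5, -68956/5, …
ICs: h(0) = -4, h′(0) = 8.

f: a_k = -1, -1, -2, -3, -5, -8, -13, …
g: a_k = 0, 4, -8, 64/3, -64, 1024/5, -2048/3, …
Product ⇒ symmetric product L₀, ord ≤ 2.
h₀' ⇒ L via d/dx closure of L₀.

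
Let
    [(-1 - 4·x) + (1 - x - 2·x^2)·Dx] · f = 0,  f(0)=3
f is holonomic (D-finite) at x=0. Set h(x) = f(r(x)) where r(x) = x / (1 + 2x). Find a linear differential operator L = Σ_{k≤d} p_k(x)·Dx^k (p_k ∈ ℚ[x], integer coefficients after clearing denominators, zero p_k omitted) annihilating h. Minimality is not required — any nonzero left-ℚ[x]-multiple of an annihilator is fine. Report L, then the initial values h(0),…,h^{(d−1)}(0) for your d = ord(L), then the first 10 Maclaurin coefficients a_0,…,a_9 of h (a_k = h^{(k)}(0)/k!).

L = (-1 - 6·x) + (1 + 5·x + 6·x^2)·Dx  (order 1).
h: a_k = 3, 3, 3, -9, 27, -81, 243, -729, 2187, -6561, …
ICs: h(0) = 3.

f: a_k = 3, 3, 9, 15, 33, 63, 129, 255, 513, 1023, …
h₀=f(r): pull back L_f along r ⇒ L₀.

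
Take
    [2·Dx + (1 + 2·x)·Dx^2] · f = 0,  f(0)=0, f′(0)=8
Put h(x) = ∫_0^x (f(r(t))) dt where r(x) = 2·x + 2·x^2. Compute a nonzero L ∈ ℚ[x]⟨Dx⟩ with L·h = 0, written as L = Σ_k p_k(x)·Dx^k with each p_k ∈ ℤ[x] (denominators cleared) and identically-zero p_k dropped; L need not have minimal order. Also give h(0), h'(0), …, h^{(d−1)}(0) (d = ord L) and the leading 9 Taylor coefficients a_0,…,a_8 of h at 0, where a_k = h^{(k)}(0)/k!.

f: a_k = 0, 8, -8, 32/3, -16, 128/5, -128/3, 512/7, -128, …
L₀ from L_f via x↦r, Dx↦r'^{-1}Dx.
h=∫₀ˣh₀: take L = L₀·Dx.
L = 2·Dx^2 + (1 + 2·x)·Dx^3  (order 3).
h: a_k = 0, 0, 8, -16/3, 16/3, -32/5, 128/15, -256/21, 128/7, …
ICs: h(0) = 0, h′(0) = 0, h′′(0) = 16.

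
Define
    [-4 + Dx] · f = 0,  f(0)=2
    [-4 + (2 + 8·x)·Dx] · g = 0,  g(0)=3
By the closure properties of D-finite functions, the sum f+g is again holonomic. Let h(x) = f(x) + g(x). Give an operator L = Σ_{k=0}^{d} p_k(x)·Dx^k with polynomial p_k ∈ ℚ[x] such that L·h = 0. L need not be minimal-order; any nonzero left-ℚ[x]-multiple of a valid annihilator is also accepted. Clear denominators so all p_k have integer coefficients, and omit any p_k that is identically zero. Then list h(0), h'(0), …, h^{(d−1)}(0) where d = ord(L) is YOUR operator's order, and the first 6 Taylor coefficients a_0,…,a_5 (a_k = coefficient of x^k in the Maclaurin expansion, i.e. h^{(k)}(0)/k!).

f: a_k = 2, 8, 16, 64/3, 64/3, 256/15, …
g: a_k = 3, 6, -6, 12, -30, 84, …
L₀ := lclm(L_f,L_g); ord L₀ ≤ 1+1.
L = (24 + 64·x) + (-10 - 64·x - 128·x^2)·Dx + (1 + 12·x + 32·x^2)·Dx^2  (order 2).
h: a_k = 5, 14, 10, 100/3, -26/3, 1516/15, …
ICs: h(0) = 5, h′(0) = 14.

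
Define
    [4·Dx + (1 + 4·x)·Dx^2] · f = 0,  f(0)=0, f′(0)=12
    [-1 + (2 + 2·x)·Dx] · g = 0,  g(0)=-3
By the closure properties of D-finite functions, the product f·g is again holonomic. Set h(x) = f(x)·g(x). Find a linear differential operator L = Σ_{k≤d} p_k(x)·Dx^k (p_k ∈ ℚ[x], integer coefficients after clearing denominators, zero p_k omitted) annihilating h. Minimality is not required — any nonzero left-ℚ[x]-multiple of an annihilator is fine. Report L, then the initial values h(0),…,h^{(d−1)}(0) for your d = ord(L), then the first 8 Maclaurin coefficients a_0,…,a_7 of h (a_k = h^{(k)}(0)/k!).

L = (-5 + 4·x) + (12 + 12·x)·Dx + (4 + 24·x + 36·x^2 + 16·x^3)·Dx^2  (order 2).
h: a_k = 0, -36, 54, -303/2, 1875/4, -244047/160, 1643073/320, -158740161/8960, …
ICs: h(0) = 0, h′(0) = -36.

f: a_k = 0, 12, -24, 64, -192, 3072/5, -2048, 49152/7, …
g: a_k = -3, -3/2, 3/8, -3/16, 15/128, -21/256, 63/1024, -99/2048, …
L₀ := L_f ⊗_s L_g (sym. prod.), ord ≤ 2.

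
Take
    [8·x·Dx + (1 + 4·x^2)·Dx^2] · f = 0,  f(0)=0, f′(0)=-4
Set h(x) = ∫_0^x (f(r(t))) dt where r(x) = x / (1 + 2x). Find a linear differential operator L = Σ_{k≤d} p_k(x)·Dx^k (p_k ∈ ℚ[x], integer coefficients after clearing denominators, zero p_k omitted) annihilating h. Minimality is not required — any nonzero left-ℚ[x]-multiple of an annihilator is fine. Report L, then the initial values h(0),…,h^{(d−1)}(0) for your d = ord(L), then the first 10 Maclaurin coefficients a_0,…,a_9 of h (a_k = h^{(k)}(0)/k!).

L = (4 + 16·x)·Dx^2 + (1 + 4·x + 8·x^2)·Dx^3  (order 3).
h: a_k = 0, 0, -2, 8/3, -8/3, 0, 128/15, -512/21, 256/7, 0, …
ICs: h(0) = 0, h′(0) = 0, h′′(0) = -4.

f: a_k = 0, -4, 0, 16/3, 0, -64/5, 0, 256/7, 0, -1024/9, …
L₀ from L_f via x↦r, Dx↦r'^{-1}Dx.
Integrate: L := L₀·Dx.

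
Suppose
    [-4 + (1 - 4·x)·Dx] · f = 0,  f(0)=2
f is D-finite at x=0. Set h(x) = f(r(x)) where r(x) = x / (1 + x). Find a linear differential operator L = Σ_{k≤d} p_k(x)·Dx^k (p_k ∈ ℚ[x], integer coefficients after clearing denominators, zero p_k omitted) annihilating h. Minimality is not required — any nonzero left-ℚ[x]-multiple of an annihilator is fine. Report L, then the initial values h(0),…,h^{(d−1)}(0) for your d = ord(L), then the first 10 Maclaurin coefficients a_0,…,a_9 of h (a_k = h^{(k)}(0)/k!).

f: a_k = 2, 8, 32, 128, 512, 2048, 8192, 32768, 131072, 524288, …
Change of var in L_f (x↦r) gives L₀.
L = 4 + (-1 + 2·x + 3·x^2)·Dx  (order 1).
h: a_k = 2, 8, 24, 72, 216, 648, 1944, 5832, 17496, 52488, …
ICs: h(0) = 2.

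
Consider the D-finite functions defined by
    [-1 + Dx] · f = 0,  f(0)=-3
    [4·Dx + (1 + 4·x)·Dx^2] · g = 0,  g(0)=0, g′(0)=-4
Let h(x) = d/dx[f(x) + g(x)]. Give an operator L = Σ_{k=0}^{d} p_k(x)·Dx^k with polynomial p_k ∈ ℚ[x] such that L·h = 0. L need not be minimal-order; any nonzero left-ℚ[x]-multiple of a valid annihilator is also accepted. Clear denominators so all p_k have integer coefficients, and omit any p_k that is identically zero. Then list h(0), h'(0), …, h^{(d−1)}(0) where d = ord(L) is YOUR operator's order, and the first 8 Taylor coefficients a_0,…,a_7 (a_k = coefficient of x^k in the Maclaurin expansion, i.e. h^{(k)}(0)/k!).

L = (-36 - 16·x) + (31 - 8·x - 16·x^2)·Dx + (5 + 24·x + 16·x^2)·Dx^2  (order 2).
h: a_k = -7, 13, -131/2, 511/2, -8193/8, 163839/40, -3932161/240, 110100479/1680, …
ICs: h(0) = -7, h′(0) = 13.

f: a_k = -3, -3, -3/2, -1/2, -1/8, -1/40, -1/240, -1/1680, …
g: a_k = 0, -4, 8, -64/3, 64, -1024/5, 2048/3, -16384/7, …
h₀=f+g: left-lcm gives L₀, ord ≤ 3.
h=h₀': d/dx-closure on L₀ ⇒ L.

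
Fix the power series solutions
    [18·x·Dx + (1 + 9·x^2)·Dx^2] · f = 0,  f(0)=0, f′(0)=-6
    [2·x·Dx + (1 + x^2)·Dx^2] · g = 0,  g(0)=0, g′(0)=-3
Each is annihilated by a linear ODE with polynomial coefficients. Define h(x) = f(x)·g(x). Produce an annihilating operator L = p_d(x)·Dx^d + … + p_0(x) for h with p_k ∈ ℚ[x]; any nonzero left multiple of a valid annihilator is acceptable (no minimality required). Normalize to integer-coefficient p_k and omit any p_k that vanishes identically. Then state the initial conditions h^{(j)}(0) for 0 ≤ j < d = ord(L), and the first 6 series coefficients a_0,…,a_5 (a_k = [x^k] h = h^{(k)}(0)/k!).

f: a_k = 0, -6, 0, 18, 0, -486/5, …
g: a_k = 0, -3, 0, 1, 0, -3/5, …
L₀ := L_f ⊗_s L_g (sym. prod.), ord ≤ 4.
L = (-216·x - 3600·x^3 - 5184·x^5 + 6480·x^7 + 17496·x^9)·Dx + (-40 - 1452·x^2 - 6480·x^4 - 4536·x^6 + 22680·x^8 + 26244·x^10)·Dx^2 + (-80·x - 980·x^3 - 2160·x^5 + 2952·x^7 + 12960·x^9 + 8748·x^11)·Dx^3 + (-1 - 20·x^2 - 109·x^4 + 981·x^8 + 1620·x^10 + 729·x^12)·Dx^4  (order 4).
h: a_k = 0, 0, 18, 0, -60, 0, …
ICs: h(0) = 0, h′(0) = 0, h′′(0) = 36, h′′′(0) = 0.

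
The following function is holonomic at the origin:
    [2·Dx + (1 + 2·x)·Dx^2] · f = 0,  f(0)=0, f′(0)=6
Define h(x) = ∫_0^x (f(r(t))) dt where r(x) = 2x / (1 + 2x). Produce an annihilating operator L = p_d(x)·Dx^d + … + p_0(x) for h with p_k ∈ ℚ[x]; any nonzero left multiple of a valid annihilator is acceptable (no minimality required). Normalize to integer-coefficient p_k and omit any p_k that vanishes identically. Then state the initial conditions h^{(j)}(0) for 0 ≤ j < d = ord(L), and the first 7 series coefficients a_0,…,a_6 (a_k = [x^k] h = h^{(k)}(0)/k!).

f: a_k = 0, 6, -6, 8, -12, 96/5, -32, …
L₀ from L_f via x↦r, Dx↦r'^{-1}Dx.
h=∫₀ˣh₀: take L = L₀·Dx.
L = (8 + 24·x)·Dx^2 + (1 + 8·x + 12·x^2)·Dx^3  (order 3).
h: a_k = 0, 0, 6, -16, 52, -192, 3872/5, …
ICs: h(0) = 0, h′(0) = 0, h′′(0) = 12.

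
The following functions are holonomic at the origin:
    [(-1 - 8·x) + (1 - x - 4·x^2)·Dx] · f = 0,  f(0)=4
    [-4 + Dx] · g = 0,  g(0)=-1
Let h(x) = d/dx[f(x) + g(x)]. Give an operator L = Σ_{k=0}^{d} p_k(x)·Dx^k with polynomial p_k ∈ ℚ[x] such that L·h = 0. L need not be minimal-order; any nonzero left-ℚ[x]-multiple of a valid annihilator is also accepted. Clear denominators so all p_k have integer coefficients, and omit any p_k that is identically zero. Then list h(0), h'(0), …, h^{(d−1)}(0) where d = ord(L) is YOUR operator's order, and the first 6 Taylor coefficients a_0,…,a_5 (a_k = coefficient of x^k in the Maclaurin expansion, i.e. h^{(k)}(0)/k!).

f: a_k = 4, 4, 20, 36, 116, 260, …
g: a_k = -1, -4, -8, -32/3, -32/3, -128/15, …
L₀ := lclm(L_f,L_g); ord L₀ ≤ 1+1.
h₀' ⇒ L via d/dx closure of L₀.
L = (28 + 848·x + 896·x^2 + 4608·x^3 + 3072·x^4) + (-19 - 192·x - 472·x^2 - 1152·x^3 + 640·x^4 + 1024·x^5)·Dx + (3 - 5·x + 62·x^2 - 352·x^4 - 256·x^5)·Dx^2  (order 2).
h: a_k = 0, 24, 76, 1264/3, 3772/3, 64648/15, …
ICs: h(0) = 0, h′(0) = 24.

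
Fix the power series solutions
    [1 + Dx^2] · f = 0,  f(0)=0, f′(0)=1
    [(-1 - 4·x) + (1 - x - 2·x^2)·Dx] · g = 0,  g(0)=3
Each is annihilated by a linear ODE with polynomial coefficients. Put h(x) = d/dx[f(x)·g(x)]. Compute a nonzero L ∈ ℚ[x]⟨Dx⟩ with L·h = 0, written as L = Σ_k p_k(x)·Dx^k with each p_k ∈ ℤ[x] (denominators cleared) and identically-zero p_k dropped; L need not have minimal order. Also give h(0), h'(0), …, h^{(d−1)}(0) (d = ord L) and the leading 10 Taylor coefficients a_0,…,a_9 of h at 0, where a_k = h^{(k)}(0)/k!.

L = (31 - 2·x - 3·x^2 + 4·x^3 + 4·x^4) + (10 + 42·x + 12·x^2 + 16·x^3)·Dx + (-3 + 2·x + 5·x^2 + 4·x^3 + 4·x^4)·Dx^2  (order 2).
h: a_k = 3, 6, 51/2, 58, 1261/8, 7263/20, 41521/48, 410969/210, 59484889/13440, 118664425/12096, …
ICs: h(0) = 3, h′(0) = 6.

f: a_k = 0, 1, 0, -1/6, 0, 1/120, 0, -1/5040, 0, 1/362880, …
g: a_k = 3, 3, 9, 15, 33, 63, 129, 255, 513, 1023, …
f·g: L₀ = L_f ⊗_s L_g, ord ≤ 2·1.
Differentiate: ansatz ord ≤ ord L₀ ⇒ L.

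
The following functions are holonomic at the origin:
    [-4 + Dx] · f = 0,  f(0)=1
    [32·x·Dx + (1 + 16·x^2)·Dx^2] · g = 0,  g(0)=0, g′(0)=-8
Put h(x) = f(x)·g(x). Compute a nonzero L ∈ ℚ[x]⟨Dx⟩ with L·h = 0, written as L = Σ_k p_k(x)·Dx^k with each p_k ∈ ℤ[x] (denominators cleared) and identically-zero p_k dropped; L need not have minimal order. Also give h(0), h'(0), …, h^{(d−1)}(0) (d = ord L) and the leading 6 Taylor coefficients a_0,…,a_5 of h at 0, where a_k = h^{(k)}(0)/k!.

L = (16 - 128·x + 256·x^2) + (-8 + 32·x - 128·x^2)·Dx + (1 + 16·x^2)·Dx^2  (order 2).
h: a_k = 0, -8, -32, -64/3, 256/3, -768/5, …
ICs: h(0) = 0, h′(0) = -8.

f: a_k = 1, 4, 8, 32/3, 32/3, 128/15, …
g: a_k = 0, -8, 0, 128/3, 0, -2048/5, …
Sym-product of L_f,L_g gives L₀ (≤ ord 2).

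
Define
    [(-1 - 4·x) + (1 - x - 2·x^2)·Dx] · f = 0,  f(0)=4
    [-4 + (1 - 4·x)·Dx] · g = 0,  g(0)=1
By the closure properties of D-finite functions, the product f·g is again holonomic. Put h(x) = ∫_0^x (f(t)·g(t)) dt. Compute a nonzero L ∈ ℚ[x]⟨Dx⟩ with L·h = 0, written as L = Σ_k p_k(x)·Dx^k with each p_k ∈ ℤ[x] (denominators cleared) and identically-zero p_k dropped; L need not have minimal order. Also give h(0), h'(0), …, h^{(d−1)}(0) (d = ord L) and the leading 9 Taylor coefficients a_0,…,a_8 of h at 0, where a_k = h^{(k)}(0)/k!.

L = (-5 + 4·x + 24·x^2)·Dx + (1 - 5·x + 2·x^2 + 8·x^3)·Dx^2  (order 2).
h: a_k = 0, 4, 10, 92/3, 97, 1596/5, 1078, 26044/7, 26129/2, …
ICs: h(0) = 0, h′(0) = 4.

f: a_k = 4, 4, 12, 20, 44, 84, 172, 340, 684, …
g: a_k = 1, 4, 16, 64, 256, 1024, 4096, 16384, 65536, …
h₀=f·g: eliminate ⇒ L₀, order ≤ 1·1.
Integrate: L := L₀·Dx.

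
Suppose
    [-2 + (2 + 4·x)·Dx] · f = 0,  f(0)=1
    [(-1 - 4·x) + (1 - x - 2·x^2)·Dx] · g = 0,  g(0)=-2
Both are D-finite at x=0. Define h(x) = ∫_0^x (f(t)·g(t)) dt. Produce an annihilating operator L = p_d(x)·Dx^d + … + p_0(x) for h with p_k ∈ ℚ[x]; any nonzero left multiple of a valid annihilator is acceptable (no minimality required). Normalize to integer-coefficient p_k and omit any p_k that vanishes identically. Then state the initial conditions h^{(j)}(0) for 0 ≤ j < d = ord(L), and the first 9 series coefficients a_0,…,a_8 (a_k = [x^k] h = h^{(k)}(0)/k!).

L = (2 + 5·x + 6·x^2)·Dx + (-1 - x + 4·x^2 + 4·x^3)·Dx^2  (order 2).
h: a_k = 0, -2, -2, -7/3, -4, -23/4, -125/12, -939/56, -493/16, …
ICs: h(0) = 0, h′(0) = -2.

f: a_k = 1, 1, -1/2, 1/2, -5/8, 7/8, -21/16, 33/16, -429/128, …
g: a_k = -2, -2, -6, -10, -22, -42, -86, -170, -342, …
L₀ := L_f ⊗_s L_g (sym. prod.), ord ≤ 1.
h=∫h₀ ⇒ L = L₀·Dx.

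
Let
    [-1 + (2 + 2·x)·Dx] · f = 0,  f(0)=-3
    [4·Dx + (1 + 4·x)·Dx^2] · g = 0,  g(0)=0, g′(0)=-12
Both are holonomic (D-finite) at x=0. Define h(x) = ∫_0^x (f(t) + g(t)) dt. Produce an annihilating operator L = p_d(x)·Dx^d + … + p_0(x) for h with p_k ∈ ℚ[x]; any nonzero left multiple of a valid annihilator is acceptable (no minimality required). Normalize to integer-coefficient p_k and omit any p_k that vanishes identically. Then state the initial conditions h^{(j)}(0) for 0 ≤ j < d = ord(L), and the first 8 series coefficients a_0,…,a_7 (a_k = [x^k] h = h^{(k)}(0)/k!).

f: a_k = -3, -3/2, 3/8, -3/16, 15/128, -21/256, 63/1024, -99/2048, …
g: a_k = 0, -12, 24, -64, 192, -3072/5, 2048, -49152/7, …
L₀ := lclm(L_f,L_g); ord L₀ ≤ 1+2.
h=∫₀ˣh₀: take L = L₀·Dx.
L = (52 + 16·x)·Dx^2 + (125 + 232·x + 80·x^2)·Dx^3 + (14 + 78·x + 96·x^2 + 32·x^3)·Dx^4  (order 4).
h: a_k = 0, -3, -27/4, 65/8, -1027/64, 24591/640, -262179/2560, 2097215/7168, …
ICs: h(0) = 0, h′(0) = -3, h′′(0) = -27/2, h′′′(0) = 195/4.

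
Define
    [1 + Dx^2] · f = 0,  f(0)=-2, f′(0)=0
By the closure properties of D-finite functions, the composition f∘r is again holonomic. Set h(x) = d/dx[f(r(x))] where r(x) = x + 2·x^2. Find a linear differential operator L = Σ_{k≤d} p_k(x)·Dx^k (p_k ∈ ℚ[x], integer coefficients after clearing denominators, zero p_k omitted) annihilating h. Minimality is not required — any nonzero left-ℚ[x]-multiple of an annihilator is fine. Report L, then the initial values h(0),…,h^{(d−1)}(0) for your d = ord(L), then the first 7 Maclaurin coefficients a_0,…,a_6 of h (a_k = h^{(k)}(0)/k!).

f: a_k = -2, 0, 1, 0, -1/12, 0, 1/360, …
f∘r: x↦r, Dx↦Dx/r' in L_f ⇒ L₀.
h₀' ⇒ L via d/dx closure of L₀.
L = (49 + 16·x + 96·x^2 + 256·x^3 + 256·x^4) + (-12 - 48·x)·Dx + (1 + 8·x + 16·x^2)·Dx^2  (order 2).
h: a_k = 0, 2, 12, 47/3, -10/3, -719/60, -553/30, …
ICs: h(0) = 0, h′(0) = 2.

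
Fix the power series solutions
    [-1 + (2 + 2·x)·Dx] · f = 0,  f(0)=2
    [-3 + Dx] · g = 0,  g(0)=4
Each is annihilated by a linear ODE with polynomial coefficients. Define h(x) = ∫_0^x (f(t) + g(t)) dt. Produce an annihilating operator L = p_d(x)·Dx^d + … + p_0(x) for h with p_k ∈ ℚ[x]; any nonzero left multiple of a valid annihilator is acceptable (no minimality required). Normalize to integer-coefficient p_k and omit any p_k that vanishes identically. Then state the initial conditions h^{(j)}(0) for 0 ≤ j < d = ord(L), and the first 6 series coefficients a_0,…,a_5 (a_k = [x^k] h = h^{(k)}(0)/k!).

L = (21 + 18·x)·Dx + (-37 - 72·x - 36·x^2)·Dx^2 + (10 + 22·x + 12·x^2)·Dx^3  (order 3).
h: a_k = 0, 6, 13/2, 71/12, 145/32, 859/320, …
ICs: h(0) = 0, h′(0) = 6, h′′(0) = 13.

f: a_k = 2, 1, -1/4, 1/8, -5/64, 7/128, …
g: a_k = 4, 12, 18, 18, 27/2, 81/10, …
Weyl lclm of L_f,L_g ⇒ L₀ (ord ≤ 2).
h=∫₀ˣh₀: take L = L₀·Dx.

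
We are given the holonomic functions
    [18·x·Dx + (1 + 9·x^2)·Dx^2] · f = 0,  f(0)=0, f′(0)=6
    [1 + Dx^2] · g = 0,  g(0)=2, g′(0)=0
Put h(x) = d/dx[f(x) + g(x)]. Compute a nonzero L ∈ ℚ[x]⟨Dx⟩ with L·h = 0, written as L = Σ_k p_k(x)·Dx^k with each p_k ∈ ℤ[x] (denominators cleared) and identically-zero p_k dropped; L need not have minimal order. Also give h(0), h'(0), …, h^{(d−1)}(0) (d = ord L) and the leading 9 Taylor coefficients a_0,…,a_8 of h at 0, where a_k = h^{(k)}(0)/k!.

L = (-1926·x + 17820·x^3 + 1458·x^5) + (-17 + 351·x^2 + 4617·x^4 + 729·x^6)·Dx + (-1926·x + 17820·x^3 + 1458·x^5)·Dx^2 + (-17 + 351·x^2 + 4617·x^4 + 729·x^6)·Dx^3  (order 3).
h: a_k = 6, -2, -54, 1/3, 486, -1/60, -4374, 1/2520, 39366, …
ICs: h(0) = 6, h′(0) = -2, h′′(0) = -108.

f: a_k = 0, 6, 0, -18, 0, 486/5, 0, -4374/7, 0, …
g: a_k = 2, 0, -1, 0, 1/12, 0, -1/360, 0, 1/20160, …
Sum ⇒ L₀ = lclm(L_f,L_g) in ℚ(x)⟨Dx⟩.
Differentiate: ansatz ord ≤ ord L₀ ⇒ L.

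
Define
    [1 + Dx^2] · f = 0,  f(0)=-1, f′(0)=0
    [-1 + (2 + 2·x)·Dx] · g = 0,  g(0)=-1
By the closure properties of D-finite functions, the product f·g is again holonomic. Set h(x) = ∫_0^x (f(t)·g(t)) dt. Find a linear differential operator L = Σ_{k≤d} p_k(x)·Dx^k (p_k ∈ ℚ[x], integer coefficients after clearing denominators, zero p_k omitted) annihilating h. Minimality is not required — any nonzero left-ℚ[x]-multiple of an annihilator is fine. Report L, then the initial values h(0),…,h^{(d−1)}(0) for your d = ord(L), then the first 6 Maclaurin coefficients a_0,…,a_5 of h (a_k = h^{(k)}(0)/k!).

f: a_k = -1, 0, 1/2, 0, -1/24, 0, …
g: a_k = -1, -1/2, 1/8, -1/16, 5/128, -7/256, …
h₀=f·g: eliminate ⇒ L₀, order ≤ 2·1.
Integrate: L := L₀·Dx.
L = (7 + 8·x + 4·x^2)·Dx + (-4 - 4·x)·Dx^2 + (4 + 8·x + 4·x^2)·Dx^3  (order 3).
h: a_k = 0, 1, 1/4, -5/24, -3/64, 5/384, …
ICs: h(0) = 0, h′(0) = 1, h′′(0) = 1/2.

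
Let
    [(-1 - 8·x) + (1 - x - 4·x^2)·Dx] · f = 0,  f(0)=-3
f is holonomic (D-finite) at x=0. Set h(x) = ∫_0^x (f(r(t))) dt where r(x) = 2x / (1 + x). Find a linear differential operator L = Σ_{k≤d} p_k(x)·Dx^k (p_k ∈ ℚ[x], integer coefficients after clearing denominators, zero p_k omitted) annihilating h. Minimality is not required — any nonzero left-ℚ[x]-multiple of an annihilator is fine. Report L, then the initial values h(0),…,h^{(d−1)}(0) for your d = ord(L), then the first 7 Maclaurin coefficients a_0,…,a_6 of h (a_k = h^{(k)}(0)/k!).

f: a_k = -3, -3, -15, -27, -87, -195, -543, …
Change of var in L_f (x↦r) gives L₀.
∫: right-multiply L₀ by Dx.
L = (2 + 34·x)·Dx + (-1 - x + 17·x^2 + 17·x^3)·Dx^2  (order 2).
h: a_k = 0, -3, -3, -18, -51/2, -918/5, -289, …
ICs: h(0) = 0, h′(0) = -3.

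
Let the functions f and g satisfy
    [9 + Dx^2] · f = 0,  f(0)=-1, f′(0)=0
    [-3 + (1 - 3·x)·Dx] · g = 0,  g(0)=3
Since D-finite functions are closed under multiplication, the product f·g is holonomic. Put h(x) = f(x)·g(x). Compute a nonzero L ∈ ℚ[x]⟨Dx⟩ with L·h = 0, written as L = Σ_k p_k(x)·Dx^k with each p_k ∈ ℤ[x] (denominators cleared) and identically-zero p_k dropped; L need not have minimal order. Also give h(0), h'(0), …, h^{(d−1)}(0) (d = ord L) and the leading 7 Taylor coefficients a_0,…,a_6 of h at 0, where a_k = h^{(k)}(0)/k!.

L = (-9 + 27·x) + 6·Dx + (-1 + 3·x)·Dx^2  (order 2).
h: a_k = -3, -9, -27/2, -81/2, -1053/8, -3159/8, -94527/80, …
ICs: h(0) = -3, h′(0) = -9.

f: a_k = -1, 0, 9/2, 0, -27/8, 0, 81/80, …
g: a_k = 3, 9, 27, 81, 243, 729, 2187, …
Product ⇒ symmetric product L₀, ord ≤ 2.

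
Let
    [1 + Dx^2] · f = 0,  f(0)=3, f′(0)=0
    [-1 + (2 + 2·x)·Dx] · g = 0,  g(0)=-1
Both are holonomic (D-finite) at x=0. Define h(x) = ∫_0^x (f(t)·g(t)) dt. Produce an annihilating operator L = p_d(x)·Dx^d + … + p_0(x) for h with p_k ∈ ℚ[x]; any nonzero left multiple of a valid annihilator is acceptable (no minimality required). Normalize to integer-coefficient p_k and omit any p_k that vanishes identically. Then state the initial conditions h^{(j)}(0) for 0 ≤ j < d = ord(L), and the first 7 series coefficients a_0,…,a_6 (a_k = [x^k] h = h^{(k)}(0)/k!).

L = (7 + 8·x + 4·x^2)·Dx + (-4 - 4·x)·Dx^2 + (4 + 8·x + 4·x^2)·Dx^3  (order 3).
h: a_k = 0, -3, -3/4, 5/8, 9/64, -5/128, -13/1536, …
ICs: h(0) = 0, h′(0) = -3, h′′(0) = -3/2.

f: a_k = 3, 0, -3/2, 0, 1/8, 0, -1/240, …
g: a_k = -1, -1/2, 1/8, -1/16, 5/128, -7/256, 21/1024, …
f·g: L₀ = L_f ⊗_s L_g, ord ≤ 2·1.
∫: right-multiply L₀ by Dx.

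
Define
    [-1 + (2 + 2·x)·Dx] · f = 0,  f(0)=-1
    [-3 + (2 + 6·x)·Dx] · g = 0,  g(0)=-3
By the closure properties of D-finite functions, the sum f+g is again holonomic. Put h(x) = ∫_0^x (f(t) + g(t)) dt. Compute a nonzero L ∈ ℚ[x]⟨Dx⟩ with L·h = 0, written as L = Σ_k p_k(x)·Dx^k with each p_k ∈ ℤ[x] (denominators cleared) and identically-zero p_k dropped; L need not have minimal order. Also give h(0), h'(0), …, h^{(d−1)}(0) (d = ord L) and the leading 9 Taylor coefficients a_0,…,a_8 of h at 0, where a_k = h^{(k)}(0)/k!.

f: a_k = -1, -1/2, 1/8, -1/16, 5/128, -7/256, 21/1024, -33/2048, 429/32768, …
g: a_k = -3, -9/2, 27/8, -81/16, 1215/128, -5103/256, 45927/1024, -216513/2048, 8444007/32768, …
h₀=f+g: left-lcm gives L₀, ord ≤ 2.
h=∫h₀ ⇒ L = L₀·Dx.
L = -3·Dx + (8 + 12·x)·Dx^2 + (4 + 16·x + 12·x^2)·Dx^3  (order 3).
h: a_k = 0, -4, -5/2, 7/6, -41/32, 61/32, -2555/768, 1641/256, -108273/8192, …
ICs: h(0) = 0, h′(0) = -4, h′′(0) = -5.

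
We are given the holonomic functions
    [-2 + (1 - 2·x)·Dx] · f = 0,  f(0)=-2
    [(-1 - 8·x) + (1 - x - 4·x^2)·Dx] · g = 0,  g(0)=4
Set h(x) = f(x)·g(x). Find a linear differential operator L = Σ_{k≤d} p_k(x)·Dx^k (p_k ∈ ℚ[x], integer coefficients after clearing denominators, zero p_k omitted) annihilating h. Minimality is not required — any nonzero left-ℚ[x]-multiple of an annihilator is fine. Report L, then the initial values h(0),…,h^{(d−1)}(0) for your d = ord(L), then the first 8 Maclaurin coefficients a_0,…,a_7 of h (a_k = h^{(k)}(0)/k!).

L = (-3 - 4·x + 24·x^2) + (1 - 3·x - 2·x^2 + 8·x^3)·Dx  (order 1).
h: a_k = -8, -24, -88, -248, -728, -1976, -5400, -14328, …
ICs: h(0) = -8.

f: a_k = -2, -4, -8, -16, -32, -64, -128, -256, …
g: a_k = 4, 4, 20, 36, 116, 260, 724, 1764, …
h₀=f·g: eliminate ⇒ L₀, order ≤ 1·1.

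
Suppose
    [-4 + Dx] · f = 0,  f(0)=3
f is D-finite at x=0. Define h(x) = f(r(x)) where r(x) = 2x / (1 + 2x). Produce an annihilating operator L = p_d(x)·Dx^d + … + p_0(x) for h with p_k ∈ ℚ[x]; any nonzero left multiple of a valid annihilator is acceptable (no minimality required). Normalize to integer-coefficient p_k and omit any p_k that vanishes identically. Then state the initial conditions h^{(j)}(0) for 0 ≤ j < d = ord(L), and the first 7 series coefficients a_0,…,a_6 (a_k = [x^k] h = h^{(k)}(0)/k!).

L = -8 + (1 + 4·x + 4·x^2)·Dx  (order 1).
h: a_k = 3, 24, 48, -32, -64, 896/5, -2816/15, …
ICs: h(0) = 3.

f: a_k = 3, 12, 24, 32, 32, 128/5, 256/15, …
Change of var in L_f (x↦r) gives L₀.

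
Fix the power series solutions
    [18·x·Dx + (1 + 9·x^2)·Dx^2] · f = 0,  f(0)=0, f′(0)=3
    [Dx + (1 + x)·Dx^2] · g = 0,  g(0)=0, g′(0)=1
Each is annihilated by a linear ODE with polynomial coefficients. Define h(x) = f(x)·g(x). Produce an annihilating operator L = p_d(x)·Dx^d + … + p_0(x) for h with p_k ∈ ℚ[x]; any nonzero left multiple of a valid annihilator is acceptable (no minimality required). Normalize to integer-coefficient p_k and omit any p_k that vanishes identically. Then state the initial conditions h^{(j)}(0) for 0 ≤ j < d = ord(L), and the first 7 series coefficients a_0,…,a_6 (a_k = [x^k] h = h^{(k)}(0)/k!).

L = (1368 + 2700·x + 37584·x^2 + 95580·x^3 + 87480·x^4 + 37908·x^5 + 26244·x^7)·Dx + (1298 + 9180·x + 54612·x^2 + 194724·x^3 + 324000·x^4 + 271188·x^5 + 102060·x^6 + 78732·x^7 + 91854·x^8)·Dx^2 + (76 + 2848·x + 12096·x^2 + 43992·x^3 + 117288·x^4 + 173016·x^5 + 139968·x^6 + 75816·x^7 + 78732·x^8 + 52488·x^9)·Dx^3 + (37 + 146·x + 901·x^2 + 2808·x^3 + 7362·x^4 + 15228·x^5 + 21546·x^6 + 17496·x^7 + 12393·x^8 + 13122·x^9 + 6561·x^10)·Dx^4  (order 4).
h: a_k = 0, 0, 3, -3/2, -8, 15/4, 231/5, …
ICs: h(0) = 0, h′(0) = 0, h′′(0) = 6, h′′′(0) = -9.

f: a_k = 0, 3, 0, -9, 0, 243/5, 0, …
g: a_k = 0, 1, -1/2, 1/3, -1/4, 1/5, -1/6, …
Sym-product of L_f,L_g gives L₀ (≤ ord 4).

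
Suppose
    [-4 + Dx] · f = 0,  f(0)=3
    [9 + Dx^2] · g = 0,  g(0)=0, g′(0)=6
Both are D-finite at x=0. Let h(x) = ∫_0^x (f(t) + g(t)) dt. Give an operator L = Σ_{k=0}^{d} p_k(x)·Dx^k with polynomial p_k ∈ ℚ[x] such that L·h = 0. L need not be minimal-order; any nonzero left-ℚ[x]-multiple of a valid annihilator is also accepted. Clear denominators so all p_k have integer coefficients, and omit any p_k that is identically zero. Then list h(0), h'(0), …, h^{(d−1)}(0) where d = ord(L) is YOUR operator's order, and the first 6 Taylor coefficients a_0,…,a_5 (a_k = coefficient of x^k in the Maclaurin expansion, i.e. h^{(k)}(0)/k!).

L = -36·Dx + 9·Dx^2 - 4·Dx^3 + Dx^4  (order 4).
h: a_k = 0, 3, 9, 8, 23/4, 32/5, …
ICs: h(0) = 0, h′(0) = 3, h′′(0) = 18, h′′′(0) = 48.

f: a_k = 3, 12, 24, 32, 32, 128/5, …
g: a_k = 0, 6, 0, -9, 0, 81/20, …
Weyl lclm of L_f,L_g ⇒ L₀ (ord ≤ 3).
∫: right-multiply L₀ by Dx.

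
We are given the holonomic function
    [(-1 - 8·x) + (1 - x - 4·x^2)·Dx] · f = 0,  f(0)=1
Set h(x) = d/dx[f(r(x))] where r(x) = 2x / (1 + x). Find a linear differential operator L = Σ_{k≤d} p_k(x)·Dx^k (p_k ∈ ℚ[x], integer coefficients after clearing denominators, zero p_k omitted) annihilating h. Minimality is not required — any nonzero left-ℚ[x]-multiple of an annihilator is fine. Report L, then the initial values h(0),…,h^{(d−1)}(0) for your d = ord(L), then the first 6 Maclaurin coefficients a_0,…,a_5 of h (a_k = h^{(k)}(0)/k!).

f: a_k = 1, 1, 5, 9, 29, 65, …
h₀=f(r): pull back L_f along r ⇒ L₀.
h₀' ⇒ L via d/dx closure of L₀.
L = (18 + 102·x + 918·x^2 + 578·x^3) + (-1 - 18·x + 306·x^3 + 289·x^4)·Dx  (order 1).
h: a_k = 2, 36, 102, 1224, 2890, 31212, …
ICs: h(0) = 2.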